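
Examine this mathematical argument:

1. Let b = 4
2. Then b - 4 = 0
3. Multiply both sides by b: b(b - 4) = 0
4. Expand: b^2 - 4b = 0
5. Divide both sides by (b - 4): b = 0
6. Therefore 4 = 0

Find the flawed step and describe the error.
Step 5: Divide both sides by (b - 4): b = 0

Step 5 divides both sides by (b - 4). However, since b = 4, we have (b - 4) = 0. Division by zero is undefined, making this step invalid.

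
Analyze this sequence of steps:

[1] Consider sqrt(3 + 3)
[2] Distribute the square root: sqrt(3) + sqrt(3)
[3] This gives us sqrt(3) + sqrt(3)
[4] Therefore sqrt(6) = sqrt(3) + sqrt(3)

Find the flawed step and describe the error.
Step 2: Distribute the square root: sqrt(3) + sqrt(3)

Step 2 incorrectly 'distributes' the square root over addition. The square root function does not distribute: sqrt(a + b) ≠ sqrt(a) + sqrt(b). In fact, sqrt(3 + 3) = sqrt(6) ≈ 2.4495, while sqrt(3) + sqrt(3) ≈ 3.4641.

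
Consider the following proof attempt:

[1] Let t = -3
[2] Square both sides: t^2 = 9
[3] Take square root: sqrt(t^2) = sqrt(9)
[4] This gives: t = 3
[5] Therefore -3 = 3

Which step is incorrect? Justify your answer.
Step 4: This gives: t = 3

Step 4 incorrectly states that sqrt(t^2) = t. The correct identity is sqrt(t^2) = |t|. Since t = -3 < 0, we have sqrt(t^2) = |-3| = 3, not t = -3.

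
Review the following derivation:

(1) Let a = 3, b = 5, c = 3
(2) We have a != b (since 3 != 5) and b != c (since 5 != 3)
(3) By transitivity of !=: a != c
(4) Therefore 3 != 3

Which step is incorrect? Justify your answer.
Step 3: By transitivity of !=: a != c

Step 3 incorrectly applies transitivity to the '!=' relation. Transitivity states: if a R b and b R c, then a R c. However, '!=' is not transitive. Counterexample: 3 != 5 and 5 != 3, but 3 = 3 (both equal 3). Transitivity holds for relations like <, <=, =, but not for !=.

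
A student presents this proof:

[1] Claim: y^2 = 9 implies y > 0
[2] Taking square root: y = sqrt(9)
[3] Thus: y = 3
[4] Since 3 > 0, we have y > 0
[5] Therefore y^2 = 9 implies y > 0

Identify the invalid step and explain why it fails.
Step 2: Taking square root: y = sqrt(9)

Step 2 takes the square root and assumes the positive root only. The equation y^2 = 9 actually has two solutions: y = 3 and y = -3. The proof silently assumes y > 0 without justification, then uses this assumption to conclude y > 0, which is circular. The counterexample y = -3 shows the claim is false.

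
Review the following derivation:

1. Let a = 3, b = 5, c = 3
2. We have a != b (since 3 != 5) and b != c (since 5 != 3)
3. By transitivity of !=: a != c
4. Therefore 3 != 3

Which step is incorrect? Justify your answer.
Step 3: By transitivity of !=: a != c

Step 3 incorrectly applies transitivity to the '!=' relation. Transitivity states: if a R b and b R c, then a R c. However, '!=' is not transitive. Counterexample: 3 != 5 and 5 != 3, but 3 = 3 (both equal 3). Transitivity holds for relations like <, <=, =, but not for !=.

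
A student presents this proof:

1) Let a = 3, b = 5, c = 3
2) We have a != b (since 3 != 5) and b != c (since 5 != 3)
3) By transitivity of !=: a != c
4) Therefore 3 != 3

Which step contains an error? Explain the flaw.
Step 3: By transitivity of !=: a != c

Step 3 incorrectly applies transitivity to the '!=' relation. Transitivity states: if a R b and b R c, then a R c. However, '!=' is not transitive. Counterexample: 3 != 5 and 5 != 3, but 3 = 3 (both equal 3). Transitivity holds for relations like <, <=, =, but not for !=.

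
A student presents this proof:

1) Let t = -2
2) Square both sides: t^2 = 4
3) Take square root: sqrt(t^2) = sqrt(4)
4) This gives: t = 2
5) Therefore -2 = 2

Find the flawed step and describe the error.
Step 4: This gives: t = 2

Step 4 incorrectly states that sqrt(t^2) = t. The correct identity is sqrt(t^2) = |t|. Since t = -2 < 0, we have sqrt(t^2) = |-2| = 2, not t = -2.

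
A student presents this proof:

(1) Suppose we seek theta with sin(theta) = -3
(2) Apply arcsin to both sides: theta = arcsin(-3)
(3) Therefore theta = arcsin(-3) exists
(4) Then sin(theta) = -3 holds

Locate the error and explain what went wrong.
Step 2: Apply arcsin to both sides: theta = arcsin(-3)

Step 2 applies arcsin to -3. However, arcsin(x) is only defined for x in [-1, 1] because sin(theta) can only produce values in that range. Since |-3| > 1, arcsin(-3) is undefined. There is no angle whose sine equals -3.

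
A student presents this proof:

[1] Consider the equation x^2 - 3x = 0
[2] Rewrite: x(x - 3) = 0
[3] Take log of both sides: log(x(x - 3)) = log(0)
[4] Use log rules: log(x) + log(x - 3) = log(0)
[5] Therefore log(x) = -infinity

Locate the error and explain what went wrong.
Step 3: Take log of both sides: log(x(x - 3)) = log(0)

Step 3 takes the logarithm of both sides, resulting in log(0) on the right side. The logarithm is only defined for positive numbers; log(0) is undefined (approaches negative infinity). This operation is invalid.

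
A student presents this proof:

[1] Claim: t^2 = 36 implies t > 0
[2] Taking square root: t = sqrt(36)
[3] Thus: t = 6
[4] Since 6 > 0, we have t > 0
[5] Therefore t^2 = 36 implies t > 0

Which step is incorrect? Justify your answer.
Step 2: Taking square root: t = sqrt(36)

Step 2 takes the square root and assumes the positive root only. The equation t^2 = 36 actually has two solutions: t = 6 and t = -6. The proof silently assumes t > 0 without justification, then uses this assumption to conclude t > 0, which is circular. The counterexample t = -6 shows the claim is false.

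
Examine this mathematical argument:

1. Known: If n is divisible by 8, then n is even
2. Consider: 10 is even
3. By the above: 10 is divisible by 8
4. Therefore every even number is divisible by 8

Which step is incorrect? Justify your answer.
Step 3: By the above: 10 is divisible by 8

Step 3 commits the fallacy of affirming the consequent. The known fact 'divisible by 8 → even' does NOT imply 'even → divisible by 8'. That would be the converse, which is false. For example, 10 is even but 10 ÷ 8 = 1.25, which is not an integer.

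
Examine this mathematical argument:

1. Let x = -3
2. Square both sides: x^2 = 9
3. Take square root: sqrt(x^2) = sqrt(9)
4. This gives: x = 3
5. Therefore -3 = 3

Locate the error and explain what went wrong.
Step 4: This gives: x = 3

Step 4 incorrectly states that sqrt(x^2) = x. The correct identity is sqrt(x^2) = |x|. Since x = -3 < 0, we have sqrt(x^2) = |-3| = 3, not x = -3.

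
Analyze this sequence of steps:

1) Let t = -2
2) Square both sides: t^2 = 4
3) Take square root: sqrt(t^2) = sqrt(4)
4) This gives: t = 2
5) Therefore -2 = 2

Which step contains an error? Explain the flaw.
Step 4: This gives: t = 2

Step 4 incorrectly states that sqrt(t^2) = t. The correct identity is sqrt(t^2) = |t|. Since t = -2 < 0, we have sqrt(t^2) = |-2| = 2, not t = -2.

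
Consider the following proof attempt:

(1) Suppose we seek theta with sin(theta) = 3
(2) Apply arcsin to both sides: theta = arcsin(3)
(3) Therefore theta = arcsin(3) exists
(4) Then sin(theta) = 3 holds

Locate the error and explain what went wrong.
Step 2: Apply arcsin to both sides: theta = arcsin(3)

Step 2 applies arcsin to 3. However, arcsin(x) is only defined for x in [-1, 1] because sin(theta) can only produce values in that range. Since |3| > 1, arcsin(3) is undefined. There is no angle whose sine equals 3.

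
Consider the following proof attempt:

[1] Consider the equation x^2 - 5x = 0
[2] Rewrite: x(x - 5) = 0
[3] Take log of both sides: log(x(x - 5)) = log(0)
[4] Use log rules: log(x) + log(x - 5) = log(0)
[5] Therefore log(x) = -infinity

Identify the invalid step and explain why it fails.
Step 3: Take log of both sides: log(x(x - 5)) = log(0)

Step 3 takes the logarithm of both sides, resulting in log(0) on the right side. The logarithm is only defined for positive numbers; log(0) is undefined (approaches negative infinity). This operation is invalid.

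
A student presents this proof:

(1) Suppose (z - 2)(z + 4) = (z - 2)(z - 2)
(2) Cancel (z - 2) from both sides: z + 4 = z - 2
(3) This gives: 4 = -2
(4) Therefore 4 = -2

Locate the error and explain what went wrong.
Step 2: Cancel (z - 2) from both sides: z + 4 = z - 2

Step 2 cancels (z - 2) from both sides. This is only valid if (z - 2) ≠ 0, i.e., z ≠ 2. When z = 2, both sides equal zero regardless of the other factors. The correct approach requires considering z = 2 as a separate case.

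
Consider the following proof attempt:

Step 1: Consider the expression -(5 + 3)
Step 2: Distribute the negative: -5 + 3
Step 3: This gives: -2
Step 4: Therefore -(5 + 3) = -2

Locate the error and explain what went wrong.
Step 2: Distribute the negative: -5 + 3

Step 2 incorrectly distributes the negative sign. The correct distribution is -(5 + 3) = -5 - 3 = -8. The negative must be applied to both terms, not just the first. The error treats -(5 + 3) as -5 + 3, which equals -2 instead of -8.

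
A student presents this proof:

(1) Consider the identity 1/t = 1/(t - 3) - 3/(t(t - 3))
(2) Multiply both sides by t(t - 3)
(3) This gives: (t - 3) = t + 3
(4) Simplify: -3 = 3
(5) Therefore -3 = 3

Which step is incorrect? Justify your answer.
Step 3: This gives: (t - 3) = t + 3

Step 3 makes a sign error when clearing denominators. Multiplying -3/(t(t - 3)) by t(t - 3) gives -3, not +3. The correct result is (t - 3) = t - 3, which is trivially true, not (t - 3) = t + 3. (Step 1 is a valid identity: 1/(t - 3) - 3/(t(t - 3)) = (t - 3)/(t(t - 3)) = 1/t.)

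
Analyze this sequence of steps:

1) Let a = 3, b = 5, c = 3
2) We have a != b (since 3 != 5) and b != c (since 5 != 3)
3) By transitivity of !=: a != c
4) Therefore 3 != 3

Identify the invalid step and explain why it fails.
Step 3: By transitivity of !=: a != c

Step 3 incorrectly applies transitivity to the '!=' relation. Transitivity states: if a R b and b R c, then a R c. However, '!=' is not transitive. Counterexample: 3 != 5 and 5 != 3, but 3 = 3 (both equal 3). Transitivity holds for relations like <, <=, =, but not for !=.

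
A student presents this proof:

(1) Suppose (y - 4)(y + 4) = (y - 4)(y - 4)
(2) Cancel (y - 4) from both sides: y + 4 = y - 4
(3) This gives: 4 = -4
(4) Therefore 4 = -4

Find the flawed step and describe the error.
Step 2: Cancel (y - 4) from both sides: y + 4 = y - 4

Step 2 cancels (y - 4) from both sides. This is only valid if (y - 4) ≠ 0, i.e., y ≠ 4. When y = 4, both sides equal zero regardless of the other factors. The correct approach requires considering y = 4 as a separate case.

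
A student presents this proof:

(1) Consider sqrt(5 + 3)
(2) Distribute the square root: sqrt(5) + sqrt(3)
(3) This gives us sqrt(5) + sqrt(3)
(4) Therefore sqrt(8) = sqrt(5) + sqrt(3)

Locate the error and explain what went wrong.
Step 2: Distribute the square root: sqrt(5) + sqrt(3)

Step 2 incorrectly 'distributes' the square root over addition. The square root function does not distribute: sqrt(a + b) ≠ sqrt(a) + sqrt(b). In fact, sqrt(5 + 3) = sqrt(8) ≈ 2.8284, while sqrt(5) + sqrt(3) ≈ 3.9681.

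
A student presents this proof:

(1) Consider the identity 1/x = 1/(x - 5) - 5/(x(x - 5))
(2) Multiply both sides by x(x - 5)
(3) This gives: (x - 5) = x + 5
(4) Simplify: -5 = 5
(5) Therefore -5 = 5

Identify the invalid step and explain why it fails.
Step 3: This gives: (x - 5) = x + 5

Step 3 makes a sign error when clearing denominators. Multiplying -5/(x(x - 5)) by x(x - 5) gives -5, not +5. The correct result is (x - 5) = x - 5, which is trivially true, not (x - 5) = x + 5. (Step 1 is a valid identity: 1/(x - 5) - 5/(x(x - 5)) = (x - 5)/(x(x - 5)) = 1/x.)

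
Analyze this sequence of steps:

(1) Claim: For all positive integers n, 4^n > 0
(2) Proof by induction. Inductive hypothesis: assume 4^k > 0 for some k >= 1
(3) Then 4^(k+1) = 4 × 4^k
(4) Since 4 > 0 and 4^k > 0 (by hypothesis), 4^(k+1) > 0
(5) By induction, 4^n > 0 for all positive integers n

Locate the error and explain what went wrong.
Step 5: By induction, 4^n > 0 for all positive integers n

Step 5 concludes the proof by induction, but no base case was ever established. A valid induction proof requires: (1) a base case proving 4^1 > 0, and (2) an inductive step showing IF 4^k > 0 THEN 4^(k+1) > 0. Steps 2-4 correctly establish the inductive step, but without the base case the conclusion in step 5 does not follow.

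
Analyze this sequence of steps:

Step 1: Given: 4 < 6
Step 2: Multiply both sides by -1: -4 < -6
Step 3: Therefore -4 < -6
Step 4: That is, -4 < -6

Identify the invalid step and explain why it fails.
Step 2: Multiply both sides by -1: -4 < -6

Step 2 multiplies both sides by -1 but fails to reverse the inequality sign. When multiplying (or dividing) an inequality by a negative number, the direction must be reversed. Since 4 < 6, we should get -4 > -6, i.e., -4 > -6.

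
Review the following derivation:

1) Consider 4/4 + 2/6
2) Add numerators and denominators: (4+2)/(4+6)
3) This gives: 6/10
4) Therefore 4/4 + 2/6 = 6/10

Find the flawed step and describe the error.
Step 2: Add numerators and denominators: (4+2)/(4+6)

Step 2 incorrectly adds fractions by separately adding numerators and denominators. This is wrong. The correct method requires a common denominator: 4/4 + 2/6 = (4×6 + 2×4)/(4×6) = 32/24 = 4/3. The method used gives 6/10, which is different.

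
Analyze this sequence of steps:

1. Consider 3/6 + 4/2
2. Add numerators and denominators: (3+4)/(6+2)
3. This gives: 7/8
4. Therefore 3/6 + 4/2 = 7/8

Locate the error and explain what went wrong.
Step 2: Add numerators and denominators: (3+4)/(6+2)

Step 2 incorrectly adds fractions by separately adding numerators and denominators. This is wrong. The correct method requires a common denominator: 3/6 + 4/2 = (3×2 + 4×6)/(6×2) = 30/12 = 5/2. The method used gives 7/8, which is different.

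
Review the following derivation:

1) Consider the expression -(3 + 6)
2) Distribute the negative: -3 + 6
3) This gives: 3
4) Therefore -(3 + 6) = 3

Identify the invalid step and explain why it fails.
Step 2: Distribute the negative: -3 + 6

Step 2 incorrectly distributes the negative sign. The correct distribution is -(3 + 6) = -3 - 6 = -9. The negative must be applied to both terms, not just the first. The error treats -(3 + 6) as -3 + 6, which equals 3 instead of -9.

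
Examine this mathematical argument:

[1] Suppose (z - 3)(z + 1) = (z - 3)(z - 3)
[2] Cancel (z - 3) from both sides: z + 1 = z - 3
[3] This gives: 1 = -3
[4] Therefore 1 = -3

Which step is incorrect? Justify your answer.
Step 2: Cancel (z - 3) from both sides: z + 1 = z - 3

Step 2 cancels (z - 3) from both sides. This is only valid if (z - 3) ≠ 0, i.e., z ≠ 3. When z = 3, both sides equal zero regardless of the other factors. The correct approach requires considering z = 3 as a separate case.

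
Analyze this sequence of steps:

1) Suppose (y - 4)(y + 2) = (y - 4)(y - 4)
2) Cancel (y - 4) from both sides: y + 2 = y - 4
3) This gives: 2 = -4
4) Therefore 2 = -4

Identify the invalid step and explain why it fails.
Step 2: Cancel (y - 4) from both sides: y + 2 = y - 4

Step 2 cancels (y - 4) from both sides. This is only valid if (y - 4) ≠ 0, i.e., y ≠ 4. When y = 4, both sides equal zero regardless of the other factors. The correct approach requires considering y = 4 as a separate case.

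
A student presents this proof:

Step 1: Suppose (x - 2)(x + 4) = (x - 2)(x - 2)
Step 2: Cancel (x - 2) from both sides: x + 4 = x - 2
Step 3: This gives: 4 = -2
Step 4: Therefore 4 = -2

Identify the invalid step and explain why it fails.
Step 2: Cancel (x - 2) from both sides: x + 4 = x - 2

Step 2 cancels (x - 2) from both sides. This is only valid if (x - 2) ≠ 0, i.e., x ≠ 2. When x = 2, both sides equal zero regardless of the other factors. The correct approach requires considering x = 2 as a separate case.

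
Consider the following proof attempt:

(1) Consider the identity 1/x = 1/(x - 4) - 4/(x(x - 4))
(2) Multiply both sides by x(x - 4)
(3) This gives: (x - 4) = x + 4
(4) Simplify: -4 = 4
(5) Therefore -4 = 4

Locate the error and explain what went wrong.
Step 3: This gives: (x - 4) = x + 4

Step 3 makes a sign error when clearing denominators. Multiplying -4/(x(x - 4)) by x(x - 4) gives -4, not +4. The correct result is (x - 4) = x - 4, which is trivially true, not (x - 4) = x + 4. (Step 1 is a valid identity: 1/(x - 4) - 4/(x(x - 4)) = (x - 4)/(x(x - 4)) = 1/x.)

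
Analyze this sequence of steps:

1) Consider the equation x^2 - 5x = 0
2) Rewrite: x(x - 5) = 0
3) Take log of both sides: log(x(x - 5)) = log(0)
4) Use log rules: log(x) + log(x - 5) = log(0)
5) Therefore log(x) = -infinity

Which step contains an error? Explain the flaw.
Step 3: Take log of both sides: log(x(x - 5)) = log(0)

Step 3 takes the logarithm of both sides, resulting in log(0) on the right side. The logarithm is only defined for positive numbers; log(0) is undefined (approaches negative infinity). This operation is invalid.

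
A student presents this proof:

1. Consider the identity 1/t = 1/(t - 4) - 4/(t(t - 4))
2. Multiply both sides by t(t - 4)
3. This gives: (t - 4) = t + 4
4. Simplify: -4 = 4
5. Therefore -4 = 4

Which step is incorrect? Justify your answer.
Step 3: This gives: (t - 4) = t + 4

Step 3 makes a sign error when clearing denominators. Multiplying -4/(t(t - 4)) by t(t - 4) gives -4, not +4. The correct result is (t - 4) = t - 4, which is trivially true, not (t - 4) = t + 4. (Step 1 is a valid identity: 1/(t - 4) - 4/(t(t - 4)) = (t - 4)/(t(t - 4)) = 1/t.)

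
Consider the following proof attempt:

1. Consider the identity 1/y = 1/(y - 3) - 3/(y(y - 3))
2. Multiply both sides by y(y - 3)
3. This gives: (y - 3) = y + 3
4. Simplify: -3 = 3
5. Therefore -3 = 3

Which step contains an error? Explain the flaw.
Step 3: This gives: (y - 3) = y + 3

Step 3 makes a sign error when clearing denominators. Multiplying -3/(y(y - 3)) by y(y - 3) gives -3, not +3. The correct result is (y - 3) = y - 3, which is trivially true, not (y - 3) = y + 3. (Step 1 is a valid identity: 1/(y - 3) - 3/(y(y - 3)) = (y - 3)/(y(y - 3)) = 1/y.)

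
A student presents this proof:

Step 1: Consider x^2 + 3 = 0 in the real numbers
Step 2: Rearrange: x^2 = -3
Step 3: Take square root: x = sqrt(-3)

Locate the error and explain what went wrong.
Step 3: Take square root: x = sqrt(-3)

Step 3 takes the square root of -3, which is negative. In the real number system, the square root of a negative number is undefined. The equation x^2 + 3 = 0 has no real solutions. Square roots of negative numbers only exist in the complex numbers.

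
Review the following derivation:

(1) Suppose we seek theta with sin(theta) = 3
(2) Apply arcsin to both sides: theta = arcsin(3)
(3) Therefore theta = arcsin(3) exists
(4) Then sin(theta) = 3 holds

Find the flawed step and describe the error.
Step 2: Apply arcsin to both sides: theta = arcsin(3)

Step 2 applies arcsin to 3. However, arcsin(x) is only defined for x in [-1, 1] because sin(theta) can only produce values in that range. Since |3| > 1, arcsin(3) is undefined. There is no angle whose sine equals 3.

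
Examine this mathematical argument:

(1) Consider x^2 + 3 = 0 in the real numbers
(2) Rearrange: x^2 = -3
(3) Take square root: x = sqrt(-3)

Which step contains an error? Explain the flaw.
Step 3: Take square root: x = sqrt(-3)

Step 3 takes the square root of -3, which is negative. In the real number system, the square root of a negative number is undefined. The equation x^2 + 3 = 0 has no real solutions. Square roots of negative numbers only exist in the complex numbers.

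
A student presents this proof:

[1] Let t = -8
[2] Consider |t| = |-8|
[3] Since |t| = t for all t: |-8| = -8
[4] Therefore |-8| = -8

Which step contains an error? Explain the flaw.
Step 3: Since |t| = t for all t: |-8| = -8

Step 3 incorrectly states that |t| = t for all t. The correct definition is |t| = t when t >= 0, and |t| = -t when t < 0. Since -8 < 0, we have |-8| = -(-8) = 8, not -8.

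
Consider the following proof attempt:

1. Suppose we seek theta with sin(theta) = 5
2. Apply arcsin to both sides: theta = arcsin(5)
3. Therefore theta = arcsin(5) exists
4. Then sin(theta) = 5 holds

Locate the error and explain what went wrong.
Step 2: Apply arcsin to both sides: theta = arcsin(5)

Step 2 applies arcsin to 5. However, arcsin(x) is only defined for x in [-1, 1] because sin(theta) can only produce values in that range. Since |5| > 1, arcsin(5) is undefined. There is no angle whose sine equals 5.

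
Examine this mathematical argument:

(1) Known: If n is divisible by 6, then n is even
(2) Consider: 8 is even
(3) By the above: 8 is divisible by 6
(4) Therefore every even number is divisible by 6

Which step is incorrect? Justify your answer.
Step 3: By the above: 8 is divisible by 6

Step 3 commits the fallacy of affirming the consequent. The known fact 'divisible by 6 → even' does NOT imply 'even → divisible by 6'. That would be the converse, which is false. For example, 8 is even but 8 ÷ 6 = 1.33, which is not an integer.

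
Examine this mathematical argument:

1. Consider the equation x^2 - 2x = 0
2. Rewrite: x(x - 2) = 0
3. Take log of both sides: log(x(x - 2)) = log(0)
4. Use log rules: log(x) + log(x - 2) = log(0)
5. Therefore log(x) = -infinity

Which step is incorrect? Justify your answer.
Step 3: Take log of both sides: log(x(x - 2)) = log(0)

Step 3 takes the logarithm of both sides, resulting in log(0) on the right side. The logarithm is only defined for positive numbers; log(0) is undefined (approaches negative infinity). This operation is invalid.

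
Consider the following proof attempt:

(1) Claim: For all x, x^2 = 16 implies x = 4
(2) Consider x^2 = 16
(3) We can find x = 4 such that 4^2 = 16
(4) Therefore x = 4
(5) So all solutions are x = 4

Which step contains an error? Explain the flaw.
Step 4: Therefore x = 4

Step 4 incorrectly concludes that x = 4 is the only solution. The proof shows that x = 4 is A solution (existence), but does not show it is the ONLY solution (uniqueness). In fact, x = -4 is also a solution since (-4)^2 = 16. Finding one solution doesn't prove there are no others.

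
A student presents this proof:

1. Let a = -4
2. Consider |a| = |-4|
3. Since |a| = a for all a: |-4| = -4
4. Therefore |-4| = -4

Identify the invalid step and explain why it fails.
Step 3: Since |a| = a for all a: |-4| = -4

Step 3 incorrectly states that |a| = a for all a. The correct definition is |a| = a when a >= 0, and |a| = -a when a < 0. Since -4 < 0, we have |-4| = -(-4) = 4, not -4.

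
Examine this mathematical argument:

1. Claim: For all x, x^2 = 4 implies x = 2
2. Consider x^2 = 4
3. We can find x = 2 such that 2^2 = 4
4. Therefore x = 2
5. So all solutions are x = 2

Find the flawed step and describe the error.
Step 4: Therefore x = 2

Step 4 incorrectly concludes that x = 2 is the only solution. The proof shows that x = 2 is A solution (existence), but does not show it is the ONLY solution (uniqueness). In fact, x = -2 is also a solution since (-2)^2 = 4. Finding one solution doesn't prove there are no others.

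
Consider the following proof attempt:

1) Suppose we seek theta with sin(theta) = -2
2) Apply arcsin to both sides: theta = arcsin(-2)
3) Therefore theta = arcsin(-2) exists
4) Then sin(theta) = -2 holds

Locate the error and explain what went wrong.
Step 2: Apply arcsin to both sides: theta = arcsin(-2)

Step 2 applies arcsin to -2. However, arcsin(x) is only defined for x in [-1, 1] because sin(theta) can only produce values in that range. Since |-2| > 1, arcsin(-2) is undefined. There is no angle whose sine equals -2.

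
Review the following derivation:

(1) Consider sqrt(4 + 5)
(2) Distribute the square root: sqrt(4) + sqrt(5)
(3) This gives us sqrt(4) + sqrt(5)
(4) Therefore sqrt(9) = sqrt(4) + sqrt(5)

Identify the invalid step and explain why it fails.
Step 2: Distribute the square root: sqrt(4) + sqrt(5)

Step 2 incorrectly 'distributes' the square root over addition. The square root function does not distribute: sqrt(a + b) ≠ sqrt(a) + sqrt(b). In fact, sqrt(4 + 5) = sqrt(9) ≈ 3.0000, while sqrt(4) + sqrt(5) ≈ 4.2361.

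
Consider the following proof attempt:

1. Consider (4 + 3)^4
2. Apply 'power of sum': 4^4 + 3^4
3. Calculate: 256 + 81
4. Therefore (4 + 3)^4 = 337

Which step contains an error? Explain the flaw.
Step 2: Apply 'power of sum': 4^4 + 3^4

Step 2 incorrectly applies a non-existent rule '(a+b)^n = a^n + b^n'. This is false in general. The correct expansion uses the binomial theorem. The actual value is (4 + 3)^4 = 7^4 = 2401, not 337.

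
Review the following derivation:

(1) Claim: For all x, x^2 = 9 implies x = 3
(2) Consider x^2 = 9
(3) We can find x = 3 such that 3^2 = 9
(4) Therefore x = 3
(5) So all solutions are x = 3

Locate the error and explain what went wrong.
Step 4: Therefore x = 3

Step 4 incorrectly concludes that x = 3 is the only solution. The proof shows that x = 3 is A solution (existence), but does not show it is the ONLY solution (uniqueness). In fact, x = -3 is also a solution since (-3)^2 = 9. Finding one solution doesn't prove there are no others.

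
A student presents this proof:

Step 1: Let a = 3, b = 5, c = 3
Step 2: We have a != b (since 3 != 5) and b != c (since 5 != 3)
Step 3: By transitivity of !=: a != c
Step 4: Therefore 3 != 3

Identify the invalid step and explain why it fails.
Step 3: By transitivity of !=: a != c

Step 3 incorrectly applies transitivity to the '!=' relation. Transitivity states: if a R b and b R c, then a R c. However, '!=' is not transitive. Counterexample: 3 != 5 and 5 != 3, but 3 = 3 (both equal 3). Transitivity holds for relations like <, <=, =, but not for !=.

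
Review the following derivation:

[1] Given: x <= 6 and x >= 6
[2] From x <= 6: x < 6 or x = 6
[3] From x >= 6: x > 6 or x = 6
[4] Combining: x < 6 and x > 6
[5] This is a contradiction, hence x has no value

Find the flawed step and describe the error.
Step 4: Combining: x < 6 and x > 6

Step 4 incorrectly combines the conditions. From x <= 6 and x >= 6, the intersection is x = 6. The error treats the 'or' cases as 'and' requirements. The correct conclusion is that x = 6 is the unique solution, not that no solution exists.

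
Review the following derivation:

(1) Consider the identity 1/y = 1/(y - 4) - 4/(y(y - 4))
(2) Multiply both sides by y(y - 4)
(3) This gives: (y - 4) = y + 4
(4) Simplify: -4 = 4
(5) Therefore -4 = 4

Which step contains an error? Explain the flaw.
Step 3: This gives: (y - 4) = y + 4

Step 3 makes a sign error when clearing denominators. Multiplying -4/(y(y - 4)) by y(y - 4) gives -4, not +4. The correct result is (y - 4) = y - 4, which is trivially true, not (y - 4) = y + 4. (Step 1 is a valid identity: 1/(y - 4) - 4/(y(y - 4)) = (y - 4)/(y(y - 4)) = 1/y.)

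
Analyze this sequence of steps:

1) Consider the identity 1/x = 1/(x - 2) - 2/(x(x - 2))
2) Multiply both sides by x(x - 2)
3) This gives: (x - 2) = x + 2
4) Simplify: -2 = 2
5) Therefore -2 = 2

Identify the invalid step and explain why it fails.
Step 3: This gives: (x - 2) = x + 2

Step 3 makes a sign error when clearing denominators. Multiplying -2/(x(x - 2)) by x(x - 2) gives -2, not +2. The correct result is (x - 2) = x - 2, which is trivially true, not (x - 2) = x + 2. (Step 1 is a valid identity: 1/(x - 2) - 2/(x(x - 2)) = (x - 2)/(x(x - 2)) = 1/x.)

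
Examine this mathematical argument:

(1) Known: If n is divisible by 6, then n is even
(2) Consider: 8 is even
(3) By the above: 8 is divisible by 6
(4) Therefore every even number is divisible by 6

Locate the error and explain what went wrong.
Step 3: By the above: 8 is divisible by 6

Step 3 commits the fallacy of affirming the consequent. The known fact 'divisible by 6 → even' does NOT imply 'even → divisible by 6'. That would be the converse, which is false. For example, 8 is even but 8 ÷ 6 = 1.33, which is not an integer.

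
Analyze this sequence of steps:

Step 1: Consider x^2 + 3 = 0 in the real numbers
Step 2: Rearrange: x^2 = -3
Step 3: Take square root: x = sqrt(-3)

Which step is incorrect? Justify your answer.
Step 3: Take square root: x = sqrt(-3)

Step 3 takes the square root of -3, which is negative. In the real number system, the square root of a negative number is undefined. The equation x^2 + 3 = 0 has no real solutions. Square roots of negative numbers only exist in the complex numbers.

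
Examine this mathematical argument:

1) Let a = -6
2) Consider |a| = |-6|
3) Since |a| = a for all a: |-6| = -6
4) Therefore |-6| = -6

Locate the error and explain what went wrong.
Step 3: Since |a| = a for all a: |-6| = -6

Step 3 incorrectly states that |a| = a for all a. The correct definition is |a| = a when a >= 0, and |a| = -a when a < 0. Since -6 < 0, we have |-6| = -(-6) = 6, not -6.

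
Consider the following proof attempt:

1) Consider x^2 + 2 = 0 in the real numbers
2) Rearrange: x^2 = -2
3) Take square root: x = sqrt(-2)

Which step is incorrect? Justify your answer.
Step 3: Take square root: x = sqrt(-2)

Step 3 takes the square root of -2, which is negative. In the real number system, the square root of a negative number is undefined. The equation x^2 + 2 = 0 has no real solutions. Square roots of negative numbers only exist in the complex numbers.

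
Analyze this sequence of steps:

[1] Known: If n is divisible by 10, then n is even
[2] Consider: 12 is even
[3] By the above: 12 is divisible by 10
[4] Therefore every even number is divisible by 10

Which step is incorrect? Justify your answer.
Step 3: By the above: 12 is divisible by 10

Step 3 commits the fallacy of affirming the consequent. The known fact 'divisible by 10 → even' does NOT imply 'even → divisible by 10'. That would be the converse, which is false. For example, 12 is even but 12 ÷ 10 = 1.20, which is not an integer.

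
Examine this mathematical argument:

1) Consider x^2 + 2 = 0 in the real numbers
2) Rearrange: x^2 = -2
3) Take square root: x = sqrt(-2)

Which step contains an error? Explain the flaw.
Step 3: Take square root: x = sqrt(-2)

Step 3 takes the square root of -2, which is negative. In the real number system, the square root of a negative number is undefined. The equation x^2 + 2 = 0 has no real solutions. Square roots of negative numbers only exist in the complex numbers.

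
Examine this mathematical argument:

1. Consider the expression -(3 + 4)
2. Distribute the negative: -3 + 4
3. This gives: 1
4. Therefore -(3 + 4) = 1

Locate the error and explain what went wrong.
Step 2: Distribute the negative: -3 + 4

Step 2 incorrectly distributes the negative sign. The correct distribution is -(3 + 4) = -3 - 4 = -7. The negative must be applied to both terms, not just the first. The error treats -(3 + 4) as -3 + 4, which equals 1 instead of -7.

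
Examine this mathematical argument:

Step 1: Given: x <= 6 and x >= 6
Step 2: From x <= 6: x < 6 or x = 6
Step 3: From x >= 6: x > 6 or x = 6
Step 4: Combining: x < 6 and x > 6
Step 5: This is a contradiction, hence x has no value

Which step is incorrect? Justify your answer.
Step 4: Combining: x < 6 and x > 6

Step 4 incorrectly combines the conditions. From x <= 6 and x >= 6, the intersection is x = 6. The error treats the 'or' cases as 'and' requirements. The correct conclusion is that x = 6 is the unique solution, not that no solution exists.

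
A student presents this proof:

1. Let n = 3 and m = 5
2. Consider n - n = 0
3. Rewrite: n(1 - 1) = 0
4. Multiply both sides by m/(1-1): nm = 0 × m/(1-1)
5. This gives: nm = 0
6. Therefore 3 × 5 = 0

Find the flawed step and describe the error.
Step 4: Multiply both sides by m/(1-1): nm = 0 × m/(1-1)

Step 4 multiplies both sides by m/(1-1). However, 1-1 = 0, so this is multiplication by m/0, which is undefined. We cannot multiply by an undefined expression.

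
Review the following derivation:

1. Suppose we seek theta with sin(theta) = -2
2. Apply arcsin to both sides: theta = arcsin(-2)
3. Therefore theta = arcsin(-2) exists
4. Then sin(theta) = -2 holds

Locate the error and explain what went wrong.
Step 2: Apply arcsin to both sides: theta = arcsin(-2)

Step 2 applies arcsin to -2. However, arcsin(x) is only defined for x in [-1, 1] because sin(theta) can only produce values in that range. Since |-2| > 1, arcsin(-2) is undefined. There is no angle whose sine equals -2.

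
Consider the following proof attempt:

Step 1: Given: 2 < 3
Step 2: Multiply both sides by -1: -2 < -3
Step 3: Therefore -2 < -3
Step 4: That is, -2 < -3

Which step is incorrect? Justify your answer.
Step 2: Multiply both sides by -1: -2 < -3

Step 2 multiplies both sides by -1 but fails to reverse the inequality sign. When multiplying (or dividing) an inequality by a negative number, the direction must be reversed. Since 2 < 3, we should get -2 > -3, i.e., -2 > -3.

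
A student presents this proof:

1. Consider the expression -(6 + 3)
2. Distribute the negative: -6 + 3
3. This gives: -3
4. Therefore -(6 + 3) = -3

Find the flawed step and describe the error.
Step 2: Distribute the negative: -6 + 3

Step 2 incorrectly distributes the negative sign. The correct distribution is -(6 + 3) = -6 - 3 = -9. The negative must be applied to both terms, not just the first. The error treats -(6 + 3) as -6 + 3, which equals -3 instead of -9.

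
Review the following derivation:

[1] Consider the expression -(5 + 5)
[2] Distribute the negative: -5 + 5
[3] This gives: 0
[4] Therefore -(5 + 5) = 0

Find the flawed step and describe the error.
Step 2: Distribute the negative: -5 + 5

Step 2 incorrectly distributes the negative sign. The correct distribution is -(5 + 5) = -5 - 5 = -10. The negative must be applied to both terms, not just the first. The error treats -(5 + 5) as -5 + 5, which equals 0 instead of -10.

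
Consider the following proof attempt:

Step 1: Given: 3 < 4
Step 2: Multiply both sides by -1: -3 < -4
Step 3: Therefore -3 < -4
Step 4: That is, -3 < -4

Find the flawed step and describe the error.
Step 2: Multiply both sides by -1: -3 < -4

Step 2 multiplies both sides by -1 but fails to reverse the inequality sign. When multiplying (or dividing) an inequality by a negative number, the direction must be reversed. Since 3 < 4, we should get -3 > -4, i.e., -3 > -4.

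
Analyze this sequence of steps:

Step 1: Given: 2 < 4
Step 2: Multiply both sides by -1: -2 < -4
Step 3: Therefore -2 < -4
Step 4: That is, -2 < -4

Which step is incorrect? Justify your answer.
Step 2: Multiply both sides by -1: -2 < -4

Step 2 multiplies both sides by -1 but fails to reverse the inequality sign. When multiplying (or dividing) an inequality by a negative number, the direction must be reversed. Since 2 < 4, we should get -2 > -4, i.e., -2 > -4.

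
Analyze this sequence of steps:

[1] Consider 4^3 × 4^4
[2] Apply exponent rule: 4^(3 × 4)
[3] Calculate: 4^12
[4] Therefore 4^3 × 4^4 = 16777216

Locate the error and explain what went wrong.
Step 2: Apply exponent rule: 4^(3 × 4)

Step 2 incorrectly states that a^b × a^c = a^(b×c). The correct rule is a^b × a^c = a^(b+c). The actual value is 4^3 × 4^4 = 4^7 = 16384, not 4^12 = 16777216.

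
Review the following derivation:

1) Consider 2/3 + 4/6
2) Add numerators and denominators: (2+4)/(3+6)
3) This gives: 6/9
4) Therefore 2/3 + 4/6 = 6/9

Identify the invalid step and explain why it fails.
Step 2: Add numerators and denominators: (2+4)/(3+6)

Step 2 incorrectly adds fractions by separately adding numerators and denominators. This is wrong. The correct method requires a common denominator: 2/3 + 4/6 = (2×6 + 4×3)/(3×6) = 24/18 = 4/3. The method used gives 6/9, which is different.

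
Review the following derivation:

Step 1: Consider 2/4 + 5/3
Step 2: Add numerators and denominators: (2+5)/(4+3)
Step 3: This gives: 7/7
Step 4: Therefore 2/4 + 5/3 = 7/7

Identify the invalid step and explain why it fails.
Step 2: Add numerators and denominators: (2+5)/(4+3)

Step 2 incorrectly adds fractions by separately adding numerators and denominators. This is wrong. The correct method requires a common denominator: 2/4 + 5/3 = (2×3 + 5×4)/(4×3) = 26/12 = 13/6. The method used gives 7/7, which is different.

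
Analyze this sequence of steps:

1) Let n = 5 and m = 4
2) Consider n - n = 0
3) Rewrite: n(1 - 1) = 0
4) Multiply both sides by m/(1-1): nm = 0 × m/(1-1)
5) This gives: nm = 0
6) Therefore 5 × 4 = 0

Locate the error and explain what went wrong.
Step 4: Multiply both sides by m/(1-1): nm = 0 × m/(1-1)

Step 4 multiplies both sides by m/(1-1). However, 1-1 = 0, so this is multiplication by m/0, which is undefined. We cannot multiply by an undefined expression.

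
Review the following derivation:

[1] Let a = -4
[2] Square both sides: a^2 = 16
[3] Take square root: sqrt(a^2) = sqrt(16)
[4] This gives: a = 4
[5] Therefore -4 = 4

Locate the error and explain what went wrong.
Step 4: This gives: a = 4

Step 4 incorrectly states that sqrt(a^2) = a. The correct identity is sqrt(a^2) = |a|. Since a = -4 < 0, we have sqrt(a^2) = |-4| = 4, not a = -4.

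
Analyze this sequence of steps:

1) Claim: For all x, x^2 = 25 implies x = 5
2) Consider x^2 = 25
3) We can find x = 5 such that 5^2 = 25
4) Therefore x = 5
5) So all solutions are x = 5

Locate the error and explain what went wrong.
Step 4: Therefore x = 5

Step 4 incorrectly concludes that x = 5 is the only solution. The proof shows that x = 5 is A solution (existence), but does not show it is the ONLY solution (uniqueness). In fact, x = -5 is also a solution since (-5)^2 = 25. Finding one solution doesn't prove there are no others.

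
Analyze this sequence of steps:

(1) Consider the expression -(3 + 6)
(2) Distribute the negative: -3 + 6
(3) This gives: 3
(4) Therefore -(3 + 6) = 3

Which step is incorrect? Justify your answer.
Step 2: Distribute the negative: -3 + 6

Step 2 incorrectly distributes the negative sign. The correct distribution is -(3 + 6) = -3 - 6 = -9. The negative must be applied to both terms, not just the first. The error treats -(3 + 6) as -3 + 6, which equals 3 instead of -9.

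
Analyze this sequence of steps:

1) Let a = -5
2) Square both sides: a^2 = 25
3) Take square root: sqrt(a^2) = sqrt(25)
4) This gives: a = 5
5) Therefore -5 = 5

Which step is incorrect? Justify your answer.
Step 4: This gives: a = 5

Step 4 incorrectly states that sqrt(a^2) = a. The correct identity is sqrt(a^2) = |a|. Since a = -5 < 0, we have sqrt(a^2) = |-5| = 5, not a = -5.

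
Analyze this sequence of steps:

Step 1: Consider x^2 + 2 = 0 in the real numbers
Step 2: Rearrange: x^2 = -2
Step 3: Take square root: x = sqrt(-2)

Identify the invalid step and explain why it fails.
Step 3: Take square root: x = sqrt(-2)

Step 3 takes the square root of -2, which is negative. In the real number system, the square root of a negative number is undefined. The equation x^2 + 2 = 0 has no real solutions. Square roots of negative numbers only exist in the complex numbers.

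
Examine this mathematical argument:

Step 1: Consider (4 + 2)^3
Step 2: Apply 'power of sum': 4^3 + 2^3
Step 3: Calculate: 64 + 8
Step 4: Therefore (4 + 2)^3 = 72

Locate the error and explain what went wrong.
Step 2: Apply 'power of sum': 4^3 + 2^3

Step 2 incorrectly applies a non-existent rule '(a+b)^n = a^n + b^n'. This is false in general. The correct expansion uses the binomial theorem. The actual value is (4 + 2)^3 = 6^3 = 216, not 72.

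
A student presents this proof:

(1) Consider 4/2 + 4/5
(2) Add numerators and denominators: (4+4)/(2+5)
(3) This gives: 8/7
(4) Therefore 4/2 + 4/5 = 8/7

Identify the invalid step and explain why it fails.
Step 2: Add numerators and denominators: (4+4)/(2+5)

Step 2 incorrectly adds fractions by separately adding numerators and denominators. This is wrong. The correct method requires a common denominator: 4/2 + 4/5 = (4×5 + 4×2)/(2×5) = 28/10 = 14/5. The method used gives 8/7, which is different.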